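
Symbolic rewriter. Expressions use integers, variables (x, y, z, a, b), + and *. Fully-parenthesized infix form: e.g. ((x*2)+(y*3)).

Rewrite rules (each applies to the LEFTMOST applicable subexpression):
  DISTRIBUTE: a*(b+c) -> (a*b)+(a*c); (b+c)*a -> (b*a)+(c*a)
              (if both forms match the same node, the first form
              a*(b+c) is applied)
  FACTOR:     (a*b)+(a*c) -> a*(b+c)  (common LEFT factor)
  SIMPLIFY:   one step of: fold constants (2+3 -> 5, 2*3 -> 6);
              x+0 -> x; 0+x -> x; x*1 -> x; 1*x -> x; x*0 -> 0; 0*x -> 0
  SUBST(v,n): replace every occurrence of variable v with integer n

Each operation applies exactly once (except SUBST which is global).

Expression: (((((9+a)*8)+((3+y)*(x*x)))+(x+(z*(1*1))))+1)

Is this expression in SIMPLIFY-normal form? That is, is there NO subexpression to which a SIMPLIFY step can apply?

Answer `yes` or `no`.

Expression: (((((9+a)*8)+((3+y)*(x*x)))+(x+(z*(1*1))))+1)
Scanning for simplifiable subexpressions (pre-order)...
  at root: (((((9+a)*8)+((3+y)*(x*x)))+(x+(z*(1*1))))+1) (not simplifiable)
  at L: ((((9+a)*8)+((3+y)*(x*x)))+(x+(z*(1*1)))) (not simplifiable)
  at LL: (((9+a)*8)+((3+y)*(x*x))) (not simplifiable)
  at LLL: ((9+a)*8) (not simplifiable)
  at LLLL: (9+a) (not simplifiable)
  at LLR: ((3+y)*(x*x)) (not simplifiable)
  at LLRL: (3+y) (not simplifiable)
  at LLRR: (x*x) (not simplifiable)
  at LR: (x+(z*(1*1))) (not simplifiable)
  at LRR: (z*(1*1)) (not simplifiable)
  at LRRR: (1*1) (SIMPLIFIABLE)
Found simplifiable subexpr at path LRRR: (1*1)
One SIMPLIFY step would give: (((((9+a)*8)+((3+y)*(x*x)))+(x+(z*1)))+1)
-> NOT in normal form.

Answer: no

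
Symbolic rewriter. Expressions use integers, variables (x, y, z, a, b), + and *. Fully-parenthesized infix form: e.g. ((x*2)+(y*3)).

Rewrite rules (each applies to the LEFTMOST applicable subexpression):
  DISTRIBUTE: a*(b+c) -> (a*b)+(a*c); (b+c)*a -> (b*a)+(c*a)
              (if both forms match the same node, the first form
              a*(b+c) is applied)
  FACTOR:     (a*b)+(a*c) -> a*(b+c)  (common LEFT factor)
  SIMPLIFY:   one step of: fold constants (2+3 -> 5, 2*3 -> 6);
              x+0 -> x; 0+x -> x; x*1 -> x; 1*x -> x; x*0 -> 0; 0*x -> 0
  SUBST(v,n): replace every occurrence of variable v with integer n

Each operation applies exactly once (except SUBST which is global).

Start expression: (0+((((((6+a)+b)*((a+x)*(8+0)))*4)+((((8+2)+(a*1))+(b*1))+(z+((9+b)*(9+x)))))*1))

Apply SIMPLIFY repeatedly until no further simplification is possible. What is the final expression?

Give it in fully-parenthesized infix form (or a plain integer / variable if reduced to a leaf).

Start: (0+((((((6+a)+b)*((a+x)*(8+0)))*4)+((((8+2)+(a*1))+(b*1))+(z+((9+b)*(9+x)))))*1))
Step 1: at root: (0+((((((6+a)+b)*((a+x)*(8+0)))*4)+((((8+2)+(a*1))+(b*1))+(z+((9+b)*(9+x)))))*1)) -> ((((((6+a)+b)*((a+x)*(8+0)))*4)+((((8+2)+(a*1))+(b*1))+(z+((9+b)*(9+x)))))*1); overall: (0+((((((6+a)+b)*((a+x)*(8+0)))*4)+((((8+2)+(a*1))+(b*1))+(z+((9+b)*(9+x)))))*1)) -> ((((((6+a)+b)*((a+x)*(8+0)))*4)+((((8+2)+(a*1))+(b*1))+(z+((9+b)*(9+x)))))*1)
Step 2: at root: ((((((6+a)+b)*((a+x)*(8+0)))*4)+((((8+2)+(a*1))+(b*1))+(z+((9+b)*(9+x)))))*1) -> (((((6+a)+b)*((a+x)*(8+0)))*4)+((((8+2)+(a*1))+(b*1))+(z+((9+b)*(9+x))))); overall: ((((((6+a)+b)*((a+x)*(8+0)))*4)+((((8+2)+(a*1))+(b*1))+(z+((9+b)*(9+x)))))*1) -> (((((6+a)+b)*((a+x)*(8+0)))*4)+((((8+2)+(a*1))+(b*1))+(z+((9+b)*(9+x)))))
Step 3: at LLRR: (8+0) -> 8; overall: (((((6+a)+b)*((a+x)*(8+0)))*4)+((((8+2)+(a*1))+(b*1))+(z+((9+b)*(9+x))))) -> (((((6+a)+b)*((a+x)*8))*4)+((((8+2)+(a*1))+(b*1))+(z+((9+b)*(9+x)))))
Step 4: at RLLL: (8+2) -> 10; overall: (((((6+a)+b)*((a+x)*8))*4)+((((8+2)+(a*1))+(b*1))+(z+((9+b)*(9+x))))) -> (((((6+a)+b)*((a+x)*8))*4)+(((10+(a*1))+(b*1))+(z+((9+b)*(9+x)))))
Step 5: at RLLR: (a*1) -> a; overall: (((((6+a)+b)*((a+x)*8))*4)+(((10+(a*1))+(b*1))+(z+((9+b)*(9+x))))) -> (((((6+a)+b)*((a+x)*8))*4)+(((10+a)+(b*1))+(z+((9+b)*(9+x)))))
Step 6: at RLR: (b*1) -> b; overall: (((((6+a)+b)*((a+x)*8))*4)+(((10+a)+(b*1))+(z+((9+b)*(9+x))))) -> (((((6+a)+b)*((a+x)*8))*4)+(((10+a)+b)+(z+((9+b)*(9+x)))))
Fixed point: (((((6+a)+b)*((a+x)*8))*4)+(((10+a)+b)+(z+((9+b)*(9+x)))))

Answer: (((((6+a)+b)*((a+x)*8))*4)+(((10+a)+b)+(z+((9+b)*(9+x)))))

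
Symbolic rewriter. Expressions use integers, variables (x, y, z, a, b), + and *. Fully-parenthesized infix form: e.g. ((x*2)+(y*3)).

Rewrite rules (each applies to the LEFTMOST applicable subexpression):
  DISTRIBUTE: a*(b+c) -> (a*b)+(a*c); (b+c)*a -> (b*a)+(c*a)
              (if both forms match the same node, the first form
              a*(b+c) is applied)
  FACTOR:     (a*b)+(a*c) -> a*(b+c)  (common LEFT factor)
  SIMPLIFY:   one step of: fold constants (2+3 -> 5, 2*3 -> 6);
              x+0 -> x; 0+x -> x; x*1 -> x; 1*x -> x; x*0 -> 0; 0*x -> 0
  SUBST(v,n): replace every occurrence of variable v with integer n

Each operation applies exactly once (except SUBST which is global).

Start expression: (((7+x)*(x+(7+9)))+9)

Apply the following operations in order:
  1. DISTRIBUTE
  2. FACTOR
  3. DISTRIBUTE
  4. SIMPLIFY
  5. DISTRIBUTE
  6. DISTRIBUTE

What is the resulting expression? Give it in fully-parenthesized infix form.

Start: (((7+x)*(x+(7+9)))+9)
Apply DISTRIBUTE at L (target: ((7+x)*(x+(7+9)))): (((7+x)*(x+(7+9)))+9) -> ((((7+x)*x)+((7+x)*(7+9)))+9)
Apply FACTOR at L (target: (((7+x)*x)+((7+x)*(7+9)))): ((((7+x)*x)+((7+x)*(7+9)))+9) -> (((7+x)*(x+(7+9)))+9)
Apply DISTRIBUTE at L (target: ((7+x)*(x+(7+9)))): (((7+x)*(x+(7+9)))+9) -> ((((7+x)*x)+((7+x)*(7+9)))+9)
Apply SIMPLIFY at LRR (target: (7+9)): ((((7+x)*x)+((7+x)*(7+9)))+9) -> ((((7+x)*x)+((7+x)*16))+9)
Apply DISTRIBUTE at LL (target: ((7+x)*x)): ((((7+x)*x)+((7+x)*16))+9) -> ((((7*x)+(x*x))+((7+x)*16))+9)
Apply DISTRIBUTE at LR (target: ((7+x)*16)): ((((7*x)+(x*x))+((7+x)*16))+9) -> ((((7*x)+(x*x))+((7*16)+(x*16)))+9)

Answer: ((((7*x)+(x*x))+((7*16)+(x*16)))+9)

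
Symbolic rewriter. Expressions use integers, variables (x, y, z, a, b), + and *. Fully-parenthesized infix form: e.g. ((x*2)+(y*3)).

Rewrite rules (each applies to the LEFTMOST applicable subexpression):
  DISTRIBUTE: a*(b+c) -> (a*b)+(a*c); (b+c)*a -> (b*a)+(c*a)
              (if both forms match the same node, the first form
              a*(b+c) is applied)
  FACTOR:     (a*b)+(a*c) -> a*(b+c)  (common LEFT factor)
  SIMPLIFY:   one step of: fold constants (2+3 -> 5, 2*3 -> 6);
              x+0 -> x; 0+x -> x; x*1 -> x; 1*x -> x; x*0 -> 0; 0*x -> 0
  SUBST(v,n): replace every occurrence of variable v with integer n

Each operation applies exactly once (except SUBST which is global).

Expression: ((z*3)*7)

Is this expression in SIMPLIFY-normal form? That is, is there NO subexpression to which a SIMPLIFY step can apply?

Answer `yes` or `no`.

Expression: ((z*3)*7)
Scanning for simplifiable subexpressions (pre-order)...
  at root: ((z*3)*7) (not simplifiable)
  at L: (z*3) (not simplifiable)
Result: no simplifiable subexpression found -> normal form.

Answer: yes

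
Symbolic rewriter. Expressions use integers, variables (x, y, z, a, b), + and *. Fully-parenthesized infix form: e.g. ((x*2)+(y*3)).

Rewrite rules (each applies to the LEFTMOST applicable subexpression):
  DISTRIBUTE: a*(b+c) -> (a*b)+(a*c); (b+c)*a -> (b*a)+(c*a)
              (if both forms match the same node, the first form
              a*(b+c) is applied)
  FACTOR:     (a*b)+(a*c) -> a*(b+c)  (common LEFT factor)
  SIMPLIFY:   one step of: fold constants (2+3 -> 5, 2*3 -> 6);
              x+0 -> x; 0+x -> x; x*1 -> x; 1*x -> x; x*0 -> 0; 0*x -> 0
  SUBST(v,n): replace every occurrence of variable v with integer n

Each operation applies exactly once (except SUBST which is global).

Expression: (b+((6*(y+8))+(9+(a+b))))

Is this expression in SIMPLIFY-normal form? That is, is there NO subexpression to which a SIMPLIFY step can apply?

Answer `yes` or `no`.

Expression: (b+((6*(y+8))+(9+(a+b))))
Scanning for simplifiable subexpressions (pre-order)...
  at root: (b+((6*(y+8))+(9+(a+b)))) (not simplifiable)
  at R: ((6*(y+8))+(9+(a+b))) (not simplifiable)
  at RL: (6*(y+8)) (not simplifiable)
  at RLR: (y+8) (not simplifiable)
  at RR: (9+(a+b)) (not simplifiable)
  at RRR: (a+b) (not simplifiable)
Result: no simplifiable subexpression found -> normal form.

Answer: yes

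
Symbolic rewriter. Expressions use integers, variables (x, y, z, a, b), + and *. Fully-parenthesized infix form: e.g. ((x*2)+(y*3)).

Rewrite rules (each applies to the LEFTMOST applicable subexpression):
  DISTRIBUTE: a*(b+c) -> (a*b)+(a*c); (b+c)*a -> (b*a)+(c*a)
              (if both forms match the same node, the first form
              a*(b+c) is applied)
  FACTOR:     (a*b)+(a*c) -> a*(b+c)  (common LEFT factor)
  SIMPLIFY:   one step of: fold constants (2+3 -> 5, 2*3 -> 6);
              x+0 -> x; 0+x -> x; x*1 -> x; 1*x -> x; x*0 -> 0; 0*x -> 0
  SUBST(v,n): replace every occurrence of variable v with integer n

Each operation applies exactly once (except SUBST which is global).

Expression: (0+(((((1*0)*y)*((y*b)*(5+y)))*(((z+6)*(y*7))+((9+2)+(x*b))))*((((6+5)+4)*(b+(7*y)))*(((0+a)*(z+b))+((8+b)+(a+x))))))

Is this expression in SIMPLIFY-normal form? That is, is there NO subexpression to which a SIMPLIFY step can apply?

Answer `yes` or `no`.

Expression: (0+(((((1*0)*y)*((y*b)*(5+y)))*(((z+6)*(y*7))+((9+2)+(x*b))))*((((6+5)+4)*(b+(7*y)))*(((0+a)*(z+b))+((8+b)+(a+x))))))
Scanning for simplifiable subexpressions (pre-order)...
  at root: (0+(((((1*0)*y)*((y*b)*(5+y)))*(((z+6)*(y*7))+((9+2)+(x*b))))*((((6+5)+4)*(b+(7*y)))*(((0+a)*(z+b))+((8+b)+(a+x)))))) (SIMPLIFIABLE)
  at R: (((((1*0)*y)*((y*b)*(5+y)))*(((z+6)*(y*7))+((9+2)+(x*b))))*((((6+5)+4)*(b+(7*y)))*(((0+a)*(z+b))+((8+b)+(a+x))))) (not simplifiable)
  at RL: ((((1*0)*y)*((y*b)*(5+y)))*(((z+6)*(y*7))+((9+2)+(x*b)))) (not simplifiable)
  at RLL: (((1*0)*y)*((y*b)*(5+y))) (not simplifiable)
  at RLLL: ((1*0)*y) (not simplifiable)
  at RLLLL: (1*0) (SIMPLIFIABLE)
  at RLLR: ((y*b)*(5+y)) (not simplifiable)
  at RLLRL: (y*b) (not simplifiable)
  at RLLRR: (5+y) (not simplifiable)
  at RLR: (((z+6)*(y*7))+((9+2)+(x*b))) (not simplifiable)
  at RLRL: ((z+6)*(y*7)) (not simplifiable)
  at RLRLL: (z+6) (not simplifiable)
  at RLRLR: (y*7) (not simplifiable)
  at RLRR: ((9+2)+(x*b)) (not simplifiable)
  at RLRRL: (9+2) (SIMPLIFIABLE)
  at RLRRR: (x*b) (not simplifiable)
  at RR: ((((6+5)+4)*(b+(7*y)))*(((0+a)*(z+b))+((8+b)+(a+x)))) (not simplifiable)
  at RRL: (((6+5)+4)*(b+(7*y))) (not simplifiable)
  at RRLL: ((6+5)+4) (not simplifiable)
  at RRLLL: (6+5) (SIMPLIFIABLE)
  at RRLR: (b+(7*y)) (not simplifiable)
  at RRLRR: (7*y) (not simplifiable)
  at RRR: (((0+a)*(z+b))+((8+b)+(a+x))) (not simplifiable)
  at RRRL: ((0+a)*(z+b)) (not simplifiable)
  at RRRLL: (0+a) (SIMPLIFIABLE)
  at RRRLR: (z+b) (not simplifiable)
  at RRRR: ((8+b)+(a+x)) (not simplifiable)
  at RRRRL: (8+b) (not simplifiable)
  at RRRRR: (a+x) (not simplifiable)
Found simplifiable subexpr at path root: (0+(((((1*0)*y)*((y*b)*(5+y)))*(((z+6)*(y*7))+((9+2)+(x*b))))*((((6+5)+4)*(b+(7*y)))*(((0+a)*(z+b))+((8+b)+(a+x))))))
One SIMPLIFY step would give: (((((1*0)*y)*((y*b)*(5+y)))*(((z+6)*(y*7))+((9+2)+(x*b))))*((((6+5)+4)*(b+(7*y)))*(((0+a)*(z+b))+((8+b)+(a+x)))))
-> NOT in normal form.

Answer: no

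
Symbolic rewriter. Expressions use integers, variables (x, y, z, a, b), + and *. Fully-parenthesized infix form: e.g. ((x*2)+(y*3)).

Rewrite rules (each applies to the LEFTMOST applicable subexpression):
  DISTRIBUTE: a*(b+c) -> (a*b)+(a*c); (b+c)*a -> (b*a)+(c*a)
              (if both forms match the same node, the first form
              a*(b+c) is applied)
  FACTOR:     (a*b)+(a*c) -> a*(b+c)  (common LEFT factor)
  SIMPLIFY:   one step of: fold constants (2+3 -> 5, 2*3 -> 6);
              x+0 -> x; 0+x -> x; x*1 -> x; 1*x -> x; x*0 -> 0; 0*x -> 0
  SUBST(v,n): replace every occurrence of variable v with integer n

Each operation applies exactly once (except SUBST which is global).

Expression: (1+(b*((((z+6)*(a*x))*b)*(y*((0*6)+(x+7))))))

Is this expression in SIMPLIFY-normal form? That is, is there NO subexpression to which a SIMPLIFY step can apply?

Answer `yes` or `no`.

Answer: no

Derivation:
Expression: (1+(b*((((z+6)*(a*x))*b)*(y*((0*6)+(x+7))))))
Scanning for simplifiable subexpressions (pre-order)...
  at root: (1+(b*((((z+6)*(a*x))*b)*(y*((0*6)+(x+7)))))) (not simplifiable)
  at R: (b*((((z+6)*(a*x))*b)*(y*((0*6)+(x+7))))) (not simplifiable)
  at RR: ((((z+6)*(a*x))*b)*(y*((0*6)+(x+7)))) (not simplifiable)
  at RRL: (((z+6)*(a*x))*b) (not simplifiable)
  at RRLL: ((z+6)*(a*x)) (not simplifiable)
  at RRLLL: (z+6) (not simplifiable)
  at RRLLR: (a*x) (not simplifiable)
  at RRR: (y*((0*6)+(x+7))) (not simplifiable)
  at RRRR: ((0*6)+(x+7)) (not simplifiable)
  at RRRRL: (0*6) (SIMPLIFIABLE)
  at RRRRR: (x+7) (not simplifiable)
Found simplifiable subexpr at path RRRRL: (0*6)
One SIMPLIFY step would give: (1+(b*((((z+6)*(a*x))*b)*(y*(0+(x+7))))))
-> NOT in normal form.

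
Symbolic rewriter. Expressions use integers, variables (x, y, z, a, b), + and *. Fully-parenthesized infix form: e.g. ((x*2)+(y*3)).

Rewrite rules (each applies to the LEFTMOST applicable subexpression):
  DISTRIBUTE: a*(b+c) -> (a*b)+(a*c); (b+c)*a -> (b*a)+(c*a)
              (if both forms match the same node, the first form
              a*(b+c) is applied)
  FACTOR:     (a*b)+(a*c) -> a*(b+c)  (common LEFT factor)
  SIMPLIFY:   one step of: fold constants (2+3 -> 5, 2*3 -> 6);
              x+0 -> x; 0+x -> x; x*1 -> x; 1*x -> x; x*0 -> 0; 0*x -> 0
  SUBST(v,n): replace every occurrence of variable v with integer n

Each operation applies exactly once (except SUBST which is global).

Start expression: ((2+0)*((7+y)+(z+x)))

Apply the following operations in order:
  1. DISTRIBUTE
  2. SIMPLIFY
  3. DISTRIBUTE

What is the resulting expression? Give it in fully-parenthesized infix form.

Start: ((2+0)*((7+y)+(z+x)))
Apply DISTRIBUTE at root (target: ((2+0)*((7+y)+(z+x)))): ((2+0)*((7+y)+(z+x))) -> (((2+0)*(7+y))+((2+0)*(z+x)))
Apply SIMPLIFY at LL (target: (2+0)): (((2+0)*(7+y))+((2+0)*(z+x))) -> ((2*(7+y))+((2+0)*(z+x)))
Apply DISTRIBUTE at L (target: (2*(7+y))): ((2*(7+y))+((2+0)*(z+x))) -> (((2*7)+(2*y))+((2+0)*(z+x)))

Answer: (((2*7)+(2*y))+((2+0)*(z+x)))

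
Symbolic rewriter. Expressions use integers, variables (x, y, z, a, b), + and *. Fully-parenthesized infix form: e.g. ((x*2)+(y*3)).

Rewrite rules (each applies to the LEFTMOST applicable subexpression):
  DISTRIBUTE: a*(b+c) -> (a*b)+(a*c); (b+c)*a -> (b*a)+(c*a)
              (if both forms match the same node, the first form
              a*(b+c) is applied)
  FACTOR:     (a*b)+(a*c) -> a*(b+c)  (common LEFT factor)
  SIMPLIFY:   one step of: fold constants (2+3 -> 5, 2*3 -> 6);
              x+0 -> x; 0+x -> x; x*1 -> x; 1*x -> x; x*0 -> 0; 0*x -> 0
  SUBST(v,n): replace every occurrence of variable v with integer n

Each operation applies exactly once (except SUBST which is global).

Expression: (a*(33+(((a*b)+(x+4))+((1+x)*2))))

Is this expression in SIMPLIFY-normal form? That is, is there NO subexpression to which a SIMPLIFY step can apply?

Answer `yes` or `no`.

Answer: yes

Derivation:
Expression: (a*(33+(((a*b)+(x+4))+((1+x)*2))))
Scanning for simplifiable subexpressions (pre-order)...
  at root: (a*(33+(((a*b)+(x+4))+((1+x)*2)))) (not simplifiable)
  at R: (33+(((a*b)+(x+4))+((1+x)*2))) (not simplifiable)
  at RR: (((a*b)+(x+4))+((1+x)*2)) (not simplifiable)
  at RRL: ((a*b)+(x+4)) (not simplifiable)
  at RRLL: (a*b) (not simplifiable)
  at RRLR: (x+4) (not simplifiable)
  at RRR: ((1+x)*2) (not simplifiable)
  at RRRL: (1+x) (not simplifiable)
Result: no simplifiable subexpression found -> normal form.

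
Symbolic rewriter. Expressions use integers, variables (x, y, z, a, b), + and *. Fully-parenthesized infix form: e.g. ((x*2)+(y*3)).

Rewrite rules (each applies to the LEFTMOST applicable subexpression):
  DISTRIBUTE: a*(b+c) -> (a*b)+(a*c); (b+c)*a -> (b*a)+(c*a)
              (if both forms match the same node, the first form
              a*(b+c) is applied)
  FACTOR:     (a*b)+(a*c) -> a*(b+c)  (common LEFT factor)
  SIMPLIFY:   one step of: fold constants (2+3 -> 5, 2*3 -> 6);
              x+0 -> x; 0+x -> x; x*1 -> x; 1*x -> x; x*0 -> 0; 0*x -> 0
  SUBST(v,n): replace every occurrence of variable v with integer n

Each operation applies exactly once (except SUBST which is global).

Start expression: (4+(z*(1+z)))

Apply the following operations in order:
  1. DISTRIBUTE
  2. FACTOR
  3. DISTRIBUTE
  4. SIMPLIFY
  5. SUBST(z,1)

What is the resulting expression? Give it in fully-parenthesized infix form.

Answer: (4+(1+(1*1)))

Derivation:
Start: (4+(z*(1+z)))
Apply DISTRIBUTE at R (target: (z*(1+z))): (4+(z*(1+z))) -> (4+((z*1)+(z*z)))
Apply FACTOR at R (target: ((z*1)+(z*z))): (4+((z*1)+(z*z))) -> (4+(z*(1+z)))
Apply DISTRIBUTE at R (target: (z*(1+z))): (4+(z*(1+z))) -> (4+((z*1)+(z*z)))
Apply SIMPLIFY at RL (target: (z*1)): (4+((z*1)+(z*z))) -> (4+(z+(z*z)))
Apply SUBST(z,1): (4+(z+(z*z))) -> (4+(1+(1*1)))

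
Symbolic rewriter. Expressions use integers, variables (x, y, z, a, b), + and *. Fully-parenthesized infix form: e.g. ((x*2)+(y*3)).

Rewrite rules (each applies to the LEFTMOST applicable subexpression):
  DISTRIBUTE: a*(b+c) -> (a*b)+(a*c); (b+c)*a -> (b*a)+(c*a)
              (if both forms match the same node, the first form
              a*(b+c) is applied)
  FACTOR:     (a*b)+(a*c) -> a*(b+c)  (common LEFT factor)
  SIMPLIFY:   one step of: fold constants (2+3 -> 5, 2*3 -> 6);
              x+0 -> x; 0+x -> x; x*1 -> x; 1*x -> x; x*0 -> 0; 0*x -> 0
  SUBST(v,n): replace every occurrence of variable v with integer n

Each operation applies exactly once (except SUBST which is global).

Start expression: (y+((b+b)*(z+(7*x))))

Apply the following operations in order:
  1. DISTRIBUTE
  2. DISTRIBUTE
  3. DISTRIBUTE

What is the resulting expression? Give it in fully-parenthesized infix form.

Start: (y+((b+b)*(z+(7*x))))
Apply DISTRIBUTE at R (target: ((b+b)*(z+(7*x)))): (y+((b+b)*(z+(7*x)))) -> (y+(((b+b)*z)+((b+b)*(7*x))))
Apply DISTRIBUTE at RL (target: ((b+b)*z)): (y+(((b+b)*z)+((b+b)*(7*x)))) -> (y+(((b*z)+(b*z))+((b+b)*(7*x))))
Apply DISTRIBUTE at RR (target: ((b+b)*(7*x))): (y+(((b*z)+(b*z))+((b+b)*(7*x)))) -> (y+(((b*z)+(b*z))+((b*(7*x))+(b*(7*x)))))

Answer: (y+(((b*z)+(b*z))+((b*(7*x))+(b*(7*x)))))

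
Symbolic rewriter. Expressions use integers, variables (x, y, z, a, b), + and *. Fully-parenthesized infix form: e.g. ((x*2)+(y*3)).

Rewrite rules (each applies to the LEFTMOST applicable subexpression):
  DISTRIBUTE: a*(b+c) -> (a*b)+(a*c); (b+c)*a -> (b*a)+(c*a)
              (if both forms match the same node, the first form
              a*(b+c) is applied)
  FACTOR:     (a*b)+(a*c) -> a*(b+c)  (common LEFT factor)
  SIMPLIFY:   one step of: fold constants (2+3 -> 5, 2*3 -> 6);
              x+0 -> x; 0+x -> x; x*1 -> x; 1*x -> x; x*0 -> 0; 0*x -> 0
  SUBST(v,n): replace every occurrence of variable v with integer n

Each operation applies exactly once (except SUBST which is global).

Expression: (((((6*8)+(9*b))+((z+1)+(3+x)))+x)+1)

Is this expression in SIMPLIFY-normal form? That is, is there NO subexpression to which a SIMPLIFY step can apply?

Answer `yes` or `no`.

Answer: no

Derivation:
Expression: (((((6*8)+(9*b))+((z+1)+(3+x)))+x)+1)
Scanning for simplifiable subexpressions (pre-order)...
  at root: (((((6*8)+(9*b))+((z+1)+(3+x)))+x)+1) (not simplifiable)
  at L: ((((6*8)+(9*b))+((z+1)+(3+x)))+x) (not simplifiable)
  at LL: (((6*8)+(9*b))+((z+1)+(3+x))) (not simplifiable)
  at LLL: ((6*8)+(9*b)) (not simplifiable)
  at LLLL: (6*8) (SIMPLIFIABLE)
  at LLLR: (9*b) (not simplifiable)
  at LLR: ((z+1)+(3+x)) (not simplifiable)
  at LLRL: (z+1) (not simplifiable)
  at LLRR: (3+x) (not simplifiable)
Found simplifiable subexpr at path LLLL: (6*8)
One SIMPLIFY step would give: ((((48+(9*b))+((z+1)+(3+x)))+x)+1)
-> NOT in normal form.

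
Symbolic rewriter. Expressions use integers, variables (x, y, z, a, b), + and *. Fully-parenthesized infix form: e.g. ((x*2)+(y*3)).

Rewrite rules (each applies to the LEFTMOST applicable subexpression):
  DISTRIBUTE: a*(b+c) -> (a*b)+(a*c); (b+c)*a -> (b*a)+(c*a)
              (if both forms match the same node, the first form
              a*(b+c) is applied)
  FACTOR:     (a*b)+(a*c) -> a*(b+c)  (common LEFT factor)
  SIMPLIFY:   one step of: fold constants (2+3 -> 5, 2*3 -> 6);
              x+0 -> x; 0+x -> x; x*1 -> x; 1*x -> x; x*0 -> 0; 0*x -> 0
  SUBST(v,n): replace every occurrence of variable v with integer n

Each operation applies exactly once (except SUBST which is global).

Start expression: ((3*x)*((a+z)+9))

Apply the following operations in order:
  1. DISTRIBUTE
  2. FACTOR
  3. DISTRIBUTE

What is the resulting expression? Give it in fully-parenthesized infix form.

Start: ((3*x)*((a+z)+9))
Apply DISTRIBUTE at root (target: ((3*x)*((a+z)+9))): ((3*x)*((a+z)+9)) -> (((3*x)*(a+z))+((3*x)*9))
Apply FACTOR at root (target: (((3*x)*(a+z))+((3*x)*9))): (((3*x)*(a+z))+((3*x)*9)) -> ((3*x)*((a+z)+9))
Apply DISTRIBUTE at root (target: ((3*x)*((a+z)+9))): ((3*x)*((a+z)+9)) -> (((3*x)*(a+z))+((3*x)*9))

Answer: (((3*x)*(a+z))+((3*x)*9))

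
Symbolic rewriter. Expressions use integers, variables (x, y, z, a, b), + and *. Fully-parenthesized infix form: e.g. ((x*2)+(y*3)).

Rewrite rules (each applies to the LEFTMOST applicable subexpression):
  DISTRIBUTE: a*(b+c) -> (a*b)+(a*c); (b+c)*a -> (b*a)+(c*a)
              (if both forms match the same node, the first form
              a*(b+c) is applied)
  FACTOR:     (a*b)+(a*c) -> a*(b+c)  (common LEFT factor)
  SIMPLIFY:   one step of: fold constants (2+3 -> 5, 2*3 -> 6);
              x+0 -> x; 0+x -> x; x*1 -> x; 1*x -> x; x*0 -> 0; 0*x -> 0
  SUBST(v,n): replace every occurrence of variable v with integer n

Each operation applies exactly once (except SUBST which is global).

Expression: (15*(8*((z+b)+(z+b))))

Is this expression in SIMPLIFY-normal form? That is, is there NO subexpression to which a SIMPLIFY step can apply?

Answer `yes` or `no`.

Expression: (15*(8*((z+b)+(z+b))))
Scanning for simplifiable subexpressions (pre-order)...
  at root: (15*(8*((z+b)+(z+b)))) (not simplifiable)
  at R: (8*((z+b)+(z+b))) (not simplifiable)
  at RR: ((z+b)+(z+b)) (not simplifiable)
  at RRL: (z+b) (not simplifiable)
  at RRR: (z+b) (not simplifiable)
Result: no simplifiable subexpression found -> normal form.

Answer: yes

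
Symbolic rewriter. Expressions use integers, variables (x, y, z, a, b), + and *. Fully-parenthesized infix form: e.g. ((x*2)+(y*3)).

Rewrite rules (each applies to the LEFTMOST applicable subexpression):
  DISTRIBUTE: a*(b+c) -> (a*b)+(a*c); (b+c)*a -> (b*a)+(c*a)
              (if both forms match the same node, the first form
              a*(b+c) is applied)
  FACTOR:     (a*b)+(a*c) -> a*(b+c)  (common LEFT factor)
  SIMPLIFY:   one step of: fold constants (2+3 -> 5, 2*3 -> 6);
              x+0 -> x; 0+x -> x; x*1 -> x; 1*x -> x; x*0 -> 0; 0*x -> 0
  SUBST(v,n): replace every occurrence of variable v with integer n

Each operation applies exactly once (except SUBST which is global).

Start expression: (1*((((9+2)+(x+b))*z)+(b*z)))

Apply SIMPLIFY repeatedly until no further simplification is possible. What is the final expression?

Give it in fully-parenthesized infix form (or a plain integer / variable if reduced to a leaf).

Answer: (((11+(x+b))*z)+(b*z))

Derivation:
Start: (1*((((9+2)+(x+b))*z)+(b*z)))
Step 1: at root: (1*((((9+2)+(x+b))*z)+(b*z))) -> ((((9+2)+(x+b))*z)+(b*z)); overall: (1*((((9+2)+(x+b))*z)+(b*z))) -> ((((9+2)+(x+b))*z)+(b*z))
Step 2: at LLL: (9+2) -> 11; overall: ((((9+2)+(x+b))*z)+(b*z)) -> (((11+(x+b))*z)+(b*z))
Fixed point: (((11+(x+b))*z)+(b*z))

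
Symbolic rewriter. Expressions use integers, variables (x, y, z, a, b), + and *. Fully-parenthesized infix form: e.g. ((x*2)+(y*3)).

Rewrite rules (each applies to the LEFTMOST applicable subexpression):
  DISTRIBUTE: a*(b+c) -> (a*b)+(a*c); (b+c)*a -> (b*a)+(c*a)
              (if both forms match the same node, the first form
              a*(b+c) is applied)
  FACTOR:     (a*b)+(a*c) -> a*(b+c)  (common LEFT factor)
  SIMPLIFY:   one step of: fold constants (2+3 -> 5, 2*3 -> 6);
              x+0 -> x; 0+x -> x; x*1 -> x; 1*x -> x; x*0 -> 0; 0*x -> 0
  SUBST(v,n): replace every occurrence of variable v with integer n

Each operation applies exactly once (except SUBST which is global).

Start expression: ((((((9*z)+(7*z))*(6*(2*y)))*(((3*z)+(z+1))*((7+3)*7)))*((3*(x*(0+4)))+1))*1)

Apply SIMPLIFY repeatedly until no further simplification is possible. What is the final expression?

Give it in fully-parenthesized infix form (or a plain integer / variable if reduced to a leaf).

Start: ((((((9*z)+(7*z))*(6*(2*y)))*(((3*z)+(z+1))*((7+3)*7)))*((3*(x*(0+4)))+1))*1)
Step 1: at root: ((((((9*z)+(7*z))*(6*(2*y)))*(((3*z)+(z+1))*((7+3)*7)))*((3*(x*(0+4)))+1))*1) -> (((((9*z)+(7*z))*(6*(2*y)))*(((3*z)+(z+1))*((7+3)*7)))*((3*(x*(0+4)))+1)); overall: ((((((9*z)+(7*z))*(6*(2*y)))*(((3*z)+(z+1))*((7+3)*7)))*((3*(x*(0+4)))+1))*1) -> (((((9*z)+(7*z))*(6*(2*y)))*(((3*z)+(z+1))*((7+3)*7)))*((3*(x*(0+4)))+1))
Step 2: at LRRL: (7+3) -> 10; overall: (((((9*z)+(7*z))*(6*(2*y)))*(((3*z)+(z+1))*((7+3)*7)))*((3*(x*(0+4)))+1)) -> (((((9*z)+(7*z))*(6*(2*y)))*(((3*z)+(z+1))*(10*7)))*((3*(x*(0+4)))+1))
Step 3: at LRR: (10*7) -> 70; overall: (((((9*z)+(7*z))*(6*(2*y)))*(((3*z)+(z+1))*(10*7)))*((3*(x*(0+4)))+1)) -> (((((9*z)+(7*z))*(6*(2*y)))*(((3*z)+(z+1))*70))*((3*(x*(0+4)))+1))
Step 4: at RLRR: (0+4) -> 4; overall: (((((9*z)+(7*z))*(6*(2*y)))*(((3*z)+(z+1))*70))*((3*(x*(0+4)))+1)) -> (((((9*z)+(7*z))*(6*(2*y)))*(((3*z)+(z+1))*70))*((3*(x*4))+1))
Fixed point: (((((9*z)+(7*z))*(6*(2*y)))*(((3*z)+(z+1))*70))*((3*(x*4))+1))

Answer: (((((9*z)+(7*z))*(6*(2*y)))*(((3*z)+(z+1))*70))*((3*(x*4))+1))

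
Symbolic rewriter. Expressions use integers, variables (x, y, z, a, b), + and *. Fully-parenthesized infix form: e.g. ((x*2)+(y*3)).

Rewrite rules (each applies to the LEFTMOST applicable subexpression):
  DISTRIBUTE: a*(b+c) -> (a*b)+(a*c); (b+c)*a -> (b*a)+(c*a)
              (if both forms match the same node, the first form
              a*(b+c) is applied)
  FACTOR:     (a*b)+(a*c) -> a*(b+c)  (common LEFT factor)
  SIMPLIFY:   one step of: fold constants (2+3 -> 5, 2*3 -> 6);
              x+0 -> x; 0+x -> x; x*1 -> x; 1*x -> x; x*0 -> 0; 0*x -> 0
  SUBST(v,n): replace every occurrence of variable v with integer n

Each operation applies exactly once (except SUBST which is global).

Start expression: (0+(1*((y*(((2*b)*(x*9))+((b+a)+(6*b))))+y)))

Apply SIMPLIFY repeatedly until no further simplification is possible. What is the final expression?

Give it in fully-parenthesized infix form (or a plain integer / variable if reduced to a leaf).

Start: (0+(1*((y*(((2*b)*(x*9))+((b+a)+(6*b))))+y)))
Step 1: at root: (0+(1*((y*(((2*b)*(x*9))+((b+a)+(6*b))))+y))) -> (1*((y*(((2*b)*(x*9))+((b+a)+(6*b))))+y)); overall: (0+(1*((y*(((2*b)*(x*9))+((b+a)+(6*b))))+y))) -> (1*((y*(((2*b)*(x*9))+((b+a)+(6*b))))+y))
Step 2: at root: (1*((y*(((2*b)*(x*9))+((b+a)+(6*b))))+y)) -> ((y*(((2*b)*(x*9))+((b+a)+(6*b))))+y); overall: (1*((y*(((2*b)*(x*9))+((b+a)+(6*b))))+y)) -> ((y*(((2*b)*(x*9))+((b+a)+(6*b))))+y)
Fixed point: ((y*(((2*b)*(x*9))+((b+a)+(6*b))))+y)

Answer: ((y*(((2*b)*(x*9))+((b+a)+(6*b))))+y)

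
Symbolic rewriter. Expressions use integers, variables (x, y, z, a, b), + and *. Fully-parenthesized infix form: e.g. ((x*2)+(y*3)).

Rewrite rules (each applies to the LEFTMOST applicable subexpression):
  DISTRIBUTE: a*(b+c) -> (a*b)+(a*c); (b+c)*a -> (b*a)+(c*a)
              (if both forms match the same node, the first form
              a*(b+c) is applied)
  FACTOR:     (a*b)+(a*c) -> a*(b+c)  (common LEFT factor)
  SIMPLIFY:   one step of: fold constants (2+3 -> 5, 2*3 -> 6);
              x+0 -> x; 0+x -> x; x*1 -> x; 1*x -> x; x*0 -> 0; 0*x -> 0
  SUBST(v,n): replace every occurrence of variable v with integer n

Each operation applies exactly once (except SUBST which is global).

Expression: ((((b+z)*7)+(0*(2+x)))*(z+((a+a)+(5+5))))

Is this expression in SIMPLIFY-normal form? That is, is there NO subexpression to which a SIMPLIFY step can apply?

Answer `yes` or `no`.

Answer: no

Derivation:
Expression: ((((b+z)*7)+(0*(2+x)))*(z+((a+a)+(5+5))))
Scanning for simplifiable subexpressions (pre-order)...
  at root: ((((b+z)*7)+(0*(2+x)))*(z+((a+a)+(5+5)))) (not simplifiable)
  at L: (((b+z)*7)+(0*(2+x))) (not simplifiable)
  at LL: ((b+z)*7) (not simplifiable)
  at LLL: (b+z) (not simplifiable)
  at LR: (0*(2+x)) (SIMPLIFIABLE)
  at LRR: (2+x) (not simplifiable)
  at R: (z+((a+a)+(5+5))) (not simplifiable)
  at RR: ((a+a)+(5+5)) (not simplifiable)
  at RRL: (a+a) (not simplifiable)
  at RRR: (5+5) (SIMPLIFIABLE)
Found simplifiable subexpr at path LR: (0*(2+x))
One SIMPLIFY step would give: ((((b+z)*7)+0)*(z+((a+a)+(5+5))))
-> NOT in normal form.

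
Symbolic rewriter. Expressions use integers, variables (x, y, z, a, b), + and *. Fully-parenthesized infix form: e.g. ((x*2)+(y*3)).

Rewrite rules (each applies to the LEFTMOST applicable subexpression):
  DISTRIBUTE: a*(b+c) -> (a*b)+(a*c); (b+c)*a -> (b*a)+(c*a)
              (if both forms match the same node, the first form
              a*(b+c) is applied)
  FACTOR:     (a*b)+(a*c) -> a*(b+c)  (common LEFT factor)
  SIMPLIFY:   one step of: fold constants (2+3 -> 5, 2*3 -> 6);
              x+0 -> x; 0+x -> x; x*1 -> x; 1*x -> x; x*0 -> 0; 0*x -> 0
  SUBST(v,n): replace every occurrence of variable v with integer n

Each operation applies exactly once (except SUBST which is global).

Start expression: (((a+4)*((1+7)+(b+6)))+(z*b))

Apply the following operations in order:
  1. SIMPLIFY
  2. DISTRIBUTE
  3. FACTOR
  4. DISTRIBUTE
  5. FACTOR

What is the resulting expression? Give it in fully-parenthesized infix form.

Start: (((a+4)*((1+7)+(b+6)))+(z*b))
Apply SIMPLIFY at LRL (target: (1+7)): (((a+4)*((1+7)+(b+6)))+(z*b)) -> (((a+4)*(8+(b+6)))+(z*b))
Apply DISTRIBUTE at L (target: ((a+4)*(8+(b+6)))): (((a+4)*(8+(b+6)))+(z*b)) -> ((((a+4)*8)+((a+4)*(b+6)))+(z*b))
Apply FACTOR at L (target: (((a+4)*8)+((a+4)*(b+6)))): ((((a+4)*8)+((a+4)*(b+6)))+(z*b)) -> (((a+4)*(8+(b+6)))+(z*b))
Apply DISTRIBUTE at L (target: ((a+4)*(8+(b+6)))): (((a+4)*(8+(b+6)))+(z*b)) -> ((((a+4)*8)+((a+4)*(b+6)))+(z*b))
Apply FACTOR at L (target: (((a+4)*8)+((a+4)*(b+6)))): ((((a+4)*8)+((a+4)*(b+6)))+(z*b)) -> (((a+4)*(8+(b+6)))+(z*b))

Answer: (((a+4)*(8+(b+6)))+(z*b))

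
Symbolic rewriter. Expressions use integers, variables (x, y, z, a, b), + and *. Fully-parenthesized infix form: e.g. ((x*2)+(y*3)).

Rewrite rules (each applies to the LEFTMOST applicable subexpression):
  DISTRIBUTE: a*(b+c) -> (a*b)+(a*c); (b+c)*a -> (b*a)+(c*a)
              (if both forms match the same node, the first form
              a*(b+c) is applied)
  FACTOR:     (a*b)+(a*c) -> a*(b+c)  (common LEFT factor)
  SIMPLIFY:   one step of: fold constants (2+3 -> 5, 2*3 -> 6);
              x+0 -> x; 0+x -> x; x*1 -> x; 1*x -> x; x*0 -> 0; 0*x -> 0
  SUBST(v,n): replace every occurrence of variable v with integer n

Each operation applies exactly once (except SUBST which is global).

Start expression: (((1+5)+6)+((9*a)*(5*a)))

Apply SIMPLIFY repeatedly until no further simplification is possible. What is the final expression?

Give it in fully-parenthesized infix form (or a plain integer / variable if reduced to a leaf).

Start: (((1+5)+6)+((9*a)*(5*a)))
Step 1: at LL: (1+5) -> 6; overall: (((1+5)+6)+((9*a)*(5*a))) -> ((6+6)+((9*a)*(5*a)))
Step 2: at L: (6+6) -> 12; overall: ((6+6)+((9*a)*(5*a))) -> (12+((9*a)*(5*a)))
Fixed point: (12+((9*a)*(5*a)))

Answer: (12+((9*a)*(5*a)))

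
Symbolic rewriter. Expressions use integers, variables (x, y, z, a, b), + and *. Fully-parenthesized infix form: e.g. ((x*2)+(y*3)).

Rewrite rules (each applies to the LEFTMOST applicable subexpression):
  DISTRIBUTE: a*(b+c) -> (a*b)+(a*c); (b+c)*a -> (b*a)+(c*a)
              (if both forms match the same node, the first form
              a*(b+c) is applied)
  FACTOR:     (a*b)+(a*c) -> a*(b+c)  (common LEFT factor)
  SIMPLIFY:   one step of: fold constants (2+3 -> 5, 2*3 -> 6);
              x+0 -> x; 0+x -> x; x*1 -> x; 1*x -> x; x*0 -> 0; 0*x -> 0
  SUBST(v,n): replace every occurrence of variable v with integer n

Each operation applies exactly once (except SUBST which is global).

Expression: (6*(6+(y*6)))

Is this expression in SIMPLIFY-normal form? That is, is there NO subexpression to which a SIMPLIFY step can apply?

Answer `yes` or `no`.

Expression: (6*(6+(y*6)))
Scanning for simplifiable subexpressions (pre-order)...
  at root: (6*(6+(y*6))) (not simplifiable)
  at R: (6+(y*6)) (not simplifiable)
  at RR: (y*6) (not simplifiable)
Result: no simplifiable subexpression found -> normal form.

Answer: yes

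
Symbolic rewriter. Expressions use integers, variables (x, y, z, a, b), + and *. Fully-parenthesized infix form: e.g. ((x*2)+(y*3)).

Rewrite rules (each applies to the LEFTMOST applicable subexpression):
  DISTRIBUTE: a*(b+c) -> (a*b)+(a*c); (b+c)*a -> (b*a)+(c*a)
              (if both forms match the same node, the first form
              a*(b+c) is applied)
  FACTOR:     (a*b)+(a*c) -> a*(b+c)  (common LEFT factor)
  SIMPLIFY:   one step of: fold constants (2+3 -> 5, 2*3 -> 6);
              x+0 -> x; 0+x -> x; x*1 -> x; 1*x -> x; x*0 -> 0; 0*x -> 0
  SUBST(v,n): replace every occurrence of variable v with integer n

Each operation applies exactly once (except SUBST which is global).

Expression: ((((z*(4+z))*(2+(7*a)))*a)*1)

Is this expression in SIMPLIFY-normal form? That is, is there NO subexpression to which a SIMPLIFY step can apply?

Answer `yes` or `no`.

Answer: no

Derivation:
Expression: ((((z*(4+z))*(2+(7*a)))*a)*1)
Scanning for simplifiable subexpressions (pre-order)...
  at root: ((((z*(4+z))*(2+(7*a)))*a)*1) (SIMPLIFIABLE)
  at L: (((z*(4+z))*(2+(7*a)))*a) (not simplifiable)
  at LL: ((z*(4+z))*(2+(7*a))) (not simplifiable)
  at LLL: (z*(4+z)) (not simplifiable)
  at LLLR: (4+z) (not simplifiable)
  at LLR: (2+(7*a)) (not simplifiable)
  at LLRR: (7*a) (not simplifiable)
Found simplifiable subexpr at path root: ((((z*(4+z))*(2+(7*a)))*a)*1)
One SIMPLIFY step would give: (((z*(4+z))*(2+(7*a)))*a)
-> NOT in normal form.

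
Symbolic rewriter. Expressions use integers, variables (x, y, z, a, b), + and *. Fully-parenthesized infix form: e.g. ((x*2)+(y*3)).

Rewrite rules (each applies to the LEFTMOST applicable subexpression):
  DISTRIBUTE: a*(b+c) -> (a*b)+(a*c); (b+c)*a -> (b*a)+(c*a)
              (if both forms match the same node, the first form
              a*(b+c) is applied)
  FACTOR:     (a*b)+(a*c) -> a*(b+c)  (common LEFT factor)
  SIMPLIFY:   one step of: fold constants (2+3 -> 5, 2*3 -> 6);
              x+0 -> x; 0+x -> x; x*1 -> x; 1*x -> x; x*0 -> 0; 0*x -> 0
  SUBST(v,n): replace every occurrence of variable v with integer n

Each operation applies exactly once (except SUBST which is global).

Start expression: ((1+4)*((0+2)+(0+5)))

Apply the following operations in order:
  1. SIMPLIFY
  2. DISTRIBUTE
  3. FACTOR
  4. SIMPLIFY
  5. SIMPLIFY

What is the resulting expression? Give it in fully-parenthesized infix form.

Start: ((1+4)*((0+2)+(0+5)))
Apply SIMPLIFY at L (target: (1+4)): ((1+4)*((0+2)+(0+5))) -> (5*((0+2)+(0+5)))
Apply DISTRIBUTE at root (target: (5*((0+2)+(0+5)))): (5*((0+2)+(0+5))) -> ((5*(0+2))+(5*(0+5)))
Apply FACTOR at root (target: ((5*(0+2))+(5*(0+5)))): ((5*(0+2))+(5*(0+5))) -> (5*((0+2)+(0+5)))
Apply SIMPLIFY at RL (target: (0+2)): (5*((0+2)+(0+5))) -> (5*(2+(0+5)))
Apply SIMPLIFY at RR (target: (0+5)): (5*(2+(0+5))) -> (5*(2+5))

Answer: (5*(2+5))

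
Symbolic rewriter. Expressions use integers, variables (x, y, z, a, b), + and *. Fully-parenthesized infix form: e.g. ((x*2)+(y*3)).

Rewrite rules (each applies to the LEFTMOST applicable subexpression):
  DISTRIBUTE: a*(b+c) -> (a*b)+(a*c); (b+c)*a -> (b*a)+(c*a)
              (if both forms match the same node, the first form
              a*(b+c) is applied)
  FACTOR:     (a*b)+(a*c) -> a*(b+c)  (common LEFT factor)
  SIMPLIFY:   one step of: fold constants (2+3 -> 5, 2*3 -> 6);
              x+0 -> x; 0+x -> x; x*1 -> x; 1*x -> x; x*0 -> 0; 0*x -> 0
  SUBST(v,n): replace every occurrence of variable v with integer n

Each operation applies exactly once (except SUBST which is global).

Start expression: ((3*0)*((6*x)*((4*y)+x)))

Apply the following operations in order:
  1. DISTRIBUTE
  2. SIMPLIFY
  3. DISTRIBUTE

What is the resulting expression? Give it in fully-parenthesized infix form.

Answer: ((0*((6*x)*(4*y)))+(0*((6*x)*x)))

Derivation:
Start: ((3*0)*((6*x)*((4*y)+x)))
Apply DISTRIBUTE at R (target: ((6*x)*((4*y)+x))): ((3*0)*((6*x)*((4*y)+x))) -> ((3*0)*(((6*x)*(4*y))+((6*x)*x)))
Apply SIMPLIFY at L (target: (3*0)): ((3*0)*(((6*x)*(4*y))+((6*x)*x))) -> (0*(((6*x)*(4*y))+((6*x)*x)))
Apply DISTRIBUTE at root (target: (0*(((6*x)*(4*y))+((6*x)*x)))): (0*(((6*x)*(4*y))+((6*x)*x))) -> ((0*((6*x)*(4*y)))+(0*((6*x)*x)))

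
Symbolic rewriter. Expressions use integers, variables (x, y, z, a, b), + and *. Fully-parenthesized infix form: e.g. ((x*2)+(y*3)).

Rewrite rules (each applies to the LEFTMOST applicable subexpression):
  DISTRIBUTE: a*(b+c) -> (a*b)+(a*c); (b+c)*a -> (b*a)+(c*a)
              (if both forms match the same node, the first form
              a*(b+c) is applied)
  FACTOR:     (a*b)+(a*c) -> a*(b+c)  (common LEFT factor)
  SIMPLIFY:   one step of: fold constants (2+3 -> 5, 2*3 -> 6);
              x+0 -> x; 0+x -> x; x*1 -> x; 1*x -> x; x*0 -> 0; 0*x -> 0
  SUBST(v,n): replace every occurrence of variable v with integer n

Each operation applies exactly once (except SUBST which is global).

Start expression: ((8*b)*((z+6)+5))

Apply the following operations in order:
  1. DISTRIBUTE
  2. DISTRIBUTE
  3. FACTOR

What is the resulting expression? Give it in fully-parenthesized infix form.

Start: ((8*b)*((z+6)+5))
Apply DISTRIBUTE at root (target: ((8*b)*((z+6)+5))): ((8*b)*((z+6)+5)) -> (((8*b)*(z+6))+((8*b)*5))
Apply DISTRIBUTE at L (target: ((8*b)*(z+6))): (((8*b)*(z+6))+((8*b)*5)) -> ((((8*b)*z)+((8*b)*6))+((8*b)*5))
Apply FACTOR at L (target: (((8*b)*z)+((8*b)*6))): ((((8*b)*z)+((8*b)*6))+((8*b)*5)) -> (((8*b)*(z+6))+((8*b)*5))

Answer: (((8*b)*(z+6))+((8*b)*5))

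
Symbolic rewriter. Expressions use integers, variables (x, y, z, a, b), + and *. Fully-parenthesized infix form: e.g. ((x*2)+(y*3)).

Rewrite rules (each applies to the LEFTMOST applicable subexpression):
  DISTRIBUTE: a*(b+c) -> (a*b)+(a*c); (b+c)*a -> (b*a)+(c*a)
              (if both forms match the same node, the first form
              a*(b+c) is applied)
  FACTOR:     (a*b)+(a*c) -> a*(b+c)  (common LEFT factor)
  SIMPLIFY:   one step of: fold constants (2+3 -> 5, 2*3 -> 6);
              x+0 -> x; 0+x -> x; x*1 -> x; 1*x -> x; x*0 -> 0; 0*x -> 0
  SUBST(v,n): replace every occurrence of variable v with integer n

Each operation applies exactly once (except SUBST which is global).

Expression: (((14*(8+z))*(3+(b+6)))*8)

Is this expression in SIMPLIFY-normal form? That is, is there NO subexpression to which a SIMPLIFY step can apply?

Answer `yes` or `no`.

Expression: (((14*(8+z))*(3+(b+6)))*8)
Scanning for simplifiable subexpressions (pre-order)...
  at root: (((14*(8+z))*(3+(b+6)))*8) (not simplifiable)
  at L: ((14*(8+z))*(3+(b+6))) (not simplifiable)
  at LL: (14*(8+z)) (not simplifiable)
  at LLR: (8+z) (not simplifiable)
  at LR: (3+(b+6)) (not simplifiable)
  at LRR: (b+6) (not simplifiable)
Result: no simplifiable subexpression found -> normal form.

Answer: yes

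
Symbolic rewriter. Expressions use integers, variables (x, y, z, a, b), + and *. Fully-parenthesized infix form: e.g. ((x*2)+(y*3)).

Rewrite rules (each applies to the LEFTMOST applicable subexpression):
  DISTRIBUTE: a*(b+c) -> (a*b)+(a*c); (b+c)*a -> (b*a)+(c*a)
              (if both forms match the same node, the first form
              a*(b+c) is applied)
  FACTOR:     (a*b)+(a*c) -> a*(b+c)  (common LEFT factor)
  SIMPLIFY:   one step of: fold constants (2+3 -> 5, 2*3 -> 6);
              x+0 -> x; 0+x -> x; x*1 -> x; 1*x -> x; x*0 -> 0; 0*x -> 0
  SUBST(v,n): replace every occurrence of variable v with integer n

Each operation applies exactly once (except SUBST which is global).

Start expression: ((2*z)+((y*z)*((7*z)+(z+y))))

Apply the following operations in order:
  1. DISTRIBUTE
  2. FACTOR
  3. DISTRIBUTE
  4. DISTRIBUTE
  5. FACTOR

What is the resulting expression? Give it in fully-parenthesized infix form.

Start: ((2*z)+((y*z)*((7*z)+(z+y))))
Apply DISTRIBUTE at R (target: ((y*z)*((7*z)+(z+y)))): ((2*z)+((y*z)*((7*z)+(z+y)))) -> ((2*z)+(((y*z)*(7*z))+((y*z)*(z+y))))
Apply FACTOR at R (target: (((y*z)*(7*z))+((y*z)*(z+y)))): ((2*z)+(((y*z)*(7*z))+((y*z)*(z+y)))) -> ((2*z)+((y*z)*((7*z)+(z+y))))
Apply DISTRIBUTE at R (target: ((y*z)*((7*z)+(z+y)))): ((2*z)+((y*z)*((7*z)+(z+y)))) -> ((2*z)+(((y*z)*(7*z))+((y*z)*(z+y))))
Apply DISTRIBUTE at RR (target: ((y*z)*(z+y))): ((2*z)+(((y*z)*(7*z))+((y*z)*(z+y)))) -> ((2*z)+(((y*z)*(7*z))+(((y*z)*z)+((y*z)*y))))
Apply FACTOR at RR (target: (((y*z)*z)+((y*z)*y))): ((2*z)+(((y*z)*(7*z))+(((y*z)*z)+((y*z)*y)))) -> ((2*z)+(((y*z)*(7*z))+((y*z)*(z+y))))

Answer: ((2*z)+(((y*z)*(7*z))+((y*z)*(z+y))))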